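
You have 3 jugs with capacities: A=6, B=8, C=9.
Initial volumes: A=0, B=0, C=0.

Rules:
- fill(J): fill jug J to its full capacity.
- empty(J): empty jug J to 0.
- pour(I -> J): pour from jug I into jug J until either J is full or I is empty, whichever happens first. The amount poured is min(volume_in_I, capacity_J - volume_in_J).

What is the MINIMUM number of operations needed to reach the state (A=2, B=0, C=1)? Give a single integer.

BFS from (A=0, B=0, C=0). One shortest path:
  1. fill(C) -> (A=0 B=0 C=9)
  2. pour(C -> B) -> (A=0 B=8 C=1)
  3. pour(B -> A) -> (A=6 B=2 C=1)
  4. empty(A) -> (A=0 B=2 C=1)
  5. pour(B -> A) -> (A=2 B=0 C=1)
Reached target in 5 moves.

Answer: 5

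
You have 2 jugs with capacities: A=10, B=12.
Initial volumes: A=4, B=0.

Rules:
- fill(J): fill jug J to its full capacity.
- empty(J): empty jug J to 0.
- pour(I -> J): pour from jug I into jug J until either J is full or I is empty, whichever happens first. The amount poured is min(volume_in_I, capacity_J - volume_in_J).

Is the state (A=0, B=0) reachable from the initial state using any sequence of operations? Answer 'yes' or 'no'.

BFS from (A=4, B=0):
  1. empty(A) -> (A=0 B=0)
Target reached → yes.

Answer: yes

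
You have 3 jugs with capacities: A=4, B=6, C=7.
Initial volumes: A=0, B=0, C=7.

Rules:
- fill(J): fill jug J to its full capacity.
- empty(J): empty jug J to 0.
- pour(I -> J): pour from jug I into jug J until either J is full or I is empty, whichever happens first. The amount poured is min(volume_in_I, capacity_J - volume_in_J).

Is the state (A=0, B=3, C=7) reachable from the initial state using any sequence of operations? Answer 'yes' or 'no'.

BFS from (A=0, B=0, C=7):
  1. pour(C -> A) -> (A=4 B=0 C=3)
  2. empty(A) -> (A=0 B=0 C=3)
  3. pour(C -> B) -> (A=0 B=3 C=0)
  4. fill(C) -> (A=0 B=3 C=7)
Target reached → yes.

Answer: yes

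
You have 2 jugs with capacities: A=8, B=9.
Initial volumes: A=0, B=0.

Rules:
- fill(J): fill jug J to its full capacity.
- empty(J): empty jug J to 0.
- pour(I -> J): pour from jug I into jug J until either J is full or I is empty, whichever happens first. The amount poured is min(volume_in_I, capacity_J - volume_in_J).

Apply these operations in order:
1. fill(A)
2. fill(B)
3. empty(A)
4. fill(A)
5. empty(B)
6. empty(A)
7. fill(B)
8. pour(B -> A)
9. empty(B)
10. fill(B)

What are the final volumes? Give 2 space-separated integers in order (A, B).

Step 1: fill(A) -> (A=8 B=0)
Step 2: fill(B) -> (A=8 B=9)
Step 3: empty(A) -> (A=0 B=9)
Step 4: fill(A) -> (A=8 B=9)
Step 5: empty(B) -> (A=8 B=0)
Step 6: empty(A) -> (A=0 B=0)
Step 7: fill(B) -> (A=0 B=9)
Step 8: pour(B -> A) -> (A=8 B=1)
Step 9: empty(B) -> (A=8 B=0)
Step 10: fill(B) -> (A=8 B=9)

Answer: 8 9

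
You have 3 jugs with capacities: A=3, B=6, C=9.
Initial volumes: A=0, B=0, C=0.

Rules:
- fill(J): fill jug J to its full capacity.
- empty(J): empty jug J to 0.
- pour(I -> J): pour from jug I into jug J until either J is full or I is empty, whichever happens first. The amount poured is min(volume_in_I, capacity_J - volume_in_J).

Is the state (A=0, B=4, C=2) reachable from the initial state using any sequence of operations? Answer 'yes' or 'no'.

BFS explored all 24 reachable states.
Reachable set includes: (0,0,0), (0,0,3), (0,0,6), (0,0,9), (0,3,0), (0,3,3), (0,3,6), (0,3,9), (0,6,0), (0,6,3), (0,6,6), (0,6,9) ...
Target (A=0, B=4, C=2) not in reachable set → no.

Answer: no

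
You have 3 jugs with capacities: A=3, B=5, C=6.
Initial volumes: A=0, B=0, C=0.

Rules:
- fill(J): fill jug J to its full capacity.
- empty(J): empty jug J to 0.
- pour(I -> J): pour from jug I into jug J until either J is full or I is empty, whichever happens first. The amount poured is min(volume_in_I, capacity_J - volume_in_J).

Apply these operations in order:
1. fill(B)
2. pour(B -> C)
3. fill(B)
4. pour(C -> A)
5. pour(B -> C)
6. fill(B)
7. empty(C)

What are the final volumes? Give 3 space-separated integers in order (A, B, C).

Answer: 3 5 0

Derivation:
Step 1: fill(B) -> (A=0 B=5 C=0)
Step 2: pour(B -> C) -> (A=0 B=0 C=5)
Step 3: fill(B) -> (A=0 B=5 C=5)
Step 4: pour(C -> A) -> (A=3 B=5 C=2)
Step 5: pour(B -> C) -> (A=3 B=1 C=6)
Step 6: fill(B) -> (A=3 B=5 C=6)
Step 7: empty(C) -> (A=3 B=5 C=0)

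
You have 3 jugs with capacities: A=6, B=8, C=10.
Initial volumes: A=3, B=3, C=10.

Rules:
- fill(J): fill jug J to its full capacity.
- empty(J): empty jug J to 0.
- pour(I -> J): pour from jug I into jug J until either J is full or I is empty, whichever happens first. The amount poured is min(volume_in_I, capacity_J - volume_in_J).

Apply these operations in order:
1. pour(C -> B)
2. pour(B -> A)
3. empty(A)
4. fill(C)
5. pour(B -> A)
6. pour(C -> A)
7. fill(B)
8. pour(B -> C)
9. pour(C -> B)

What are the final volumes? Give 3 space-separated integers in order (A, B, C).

Step 1: pour(C -> B) -> (A=3 B=8 C=5)
Step 2: pour(B -> A) -> (A=6 B=5 C=5)
Step 3: empty(A) -> (A=0 B=5 C=5)
Step 4: fill(C) -> (A=0 B=5 C=10)
Step 5: pour(B -> A) -> (A=5 B=0 C=10)
Step 6: pour(C -> A) -> (A=6 B=0 C=9)
Step 7: fill(B) -> (A=6 B=8 C=9)
Step 8: pour(B -> C) -> (A=6 B=7 C=10)
Step 9: pour(C -> B) -> (A=6 B=8 C=9)

Answer: 6 8 9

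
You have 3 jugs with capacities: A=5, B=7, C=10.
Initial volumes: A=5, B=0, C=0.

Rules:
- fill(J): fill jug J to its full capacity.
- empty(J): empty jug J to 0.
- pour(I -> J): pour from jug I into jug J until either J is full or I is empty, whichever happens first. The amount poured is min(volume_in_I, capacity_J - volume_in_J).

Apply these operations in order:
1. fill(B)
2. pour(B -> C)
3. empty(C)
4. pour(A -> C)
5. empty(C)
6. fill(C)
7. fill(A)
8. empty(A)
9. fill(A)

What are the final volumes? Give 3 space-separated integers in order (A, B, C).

Answer: 5 0 10

Derivation:
Step 1: fill(B) -> (A=5 B=7 C=0)
Step 2: pour(B -> C) -> (A=5 B=0 C=7)
Step 3: empty(C) -> (A=5 B=0 C=0)
Step 4: pour(A -> C) -> (A=0 B=0 C=5)
Step 5: empty(C) -> (A=0 B=0 C=0)
Step 6: fill(C) -> (A=0 B=0 C=10)
Step 7: fill(A) -> (A=5 B=0 C=10)
Step 8: empty(A) -> (A=0 B=0 C=10)
Step 9: fill(A) -> (A=5 B=0 C=10)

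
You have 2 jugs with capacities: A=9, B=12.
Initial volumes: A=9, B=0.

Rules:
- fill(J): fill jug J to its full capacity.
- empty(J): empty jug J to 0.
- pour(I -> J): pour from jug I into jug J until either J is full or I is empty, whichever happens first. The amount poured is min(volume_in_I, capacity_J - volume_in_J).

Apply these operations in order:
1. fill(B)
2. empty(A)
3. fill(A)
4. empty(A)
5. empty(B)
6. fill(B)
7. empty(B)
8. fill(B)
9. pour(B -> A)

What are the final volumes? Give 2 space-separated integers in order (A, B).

Step 1: fill(B) -> (A=9 B=12)
Step 2: empty(A) -> (A=0 B=12)
Step 3: fill(A) -> (A=9 B=12)
Step 4: empty(A) -> (A=0 B=12)
Step 5: empty(B) -> (A=0 B=0)
Step 6: fill(B) -> (A=0 B=12)
Step 7: empty(B) -> (A=0 B=0)
Step 8: fill(B) -> (A=0 B=12)
Step 9: pour(B -> A) -> (A=9 B=3)

Answer: 9 3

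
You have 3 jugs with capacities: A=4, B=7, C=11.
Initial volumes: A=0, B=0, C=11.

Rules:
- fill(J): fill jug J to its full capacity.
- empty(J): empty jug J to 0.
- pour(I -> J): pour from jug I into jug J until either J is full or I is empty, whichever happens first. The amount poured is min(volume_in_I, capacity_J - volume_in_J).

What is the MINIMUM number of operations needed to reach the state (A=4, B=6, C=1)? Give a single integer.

BFS from (A=0, B=0, C=11). One shortest path:
  1. pour(C -> B) -> (A=0 B=7 C=4)
  2. pour(B -> A) -> (A=4 B=3 C=4)
  3. pour(A -> C) -> (A=0 B=3 C=8)
  4. pour(B -> A) -> (A=3 B=0 C=8)
  5. pour(C -> B) -> (A=3 B=7 C=1)
  6. pour(B -> A) -> (A=4 B=6 C=1)
Reached target in 6 moves.

Answer: 6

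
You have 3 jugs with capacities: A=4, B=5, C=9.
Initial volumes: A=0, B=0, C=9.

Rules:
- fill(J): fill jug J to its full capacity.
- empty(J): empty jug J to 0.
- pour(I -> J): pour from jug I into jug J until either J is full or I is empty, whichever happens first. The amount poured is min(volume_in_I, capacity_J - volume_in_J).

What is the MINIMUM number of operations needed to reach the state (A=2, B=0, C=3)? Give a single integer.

BFS from (A=0, B=0, C=9). One shortest path:
  1. pour(C -> B) -> (A=0 B=5 C=4)
  2. pour(B -> A) -> (A=4 B=1 C=4)
  3. pour(A -> C) -> (A=0 B=1 C=8)
  4. pour(B -> A) -> (A=1 B=0 C=8)
  5. pour(C -> B) -> (A=1 B=5 C=3)
  6. pour(B -> A) -> (A=4 B=2 C=3)
  7. empty(A) -> (A=0 B=2 C=3)
  8. pour(B -> A) -> (A=2 B=0 C=3)
Reached target in 8 moves.

Answer: 8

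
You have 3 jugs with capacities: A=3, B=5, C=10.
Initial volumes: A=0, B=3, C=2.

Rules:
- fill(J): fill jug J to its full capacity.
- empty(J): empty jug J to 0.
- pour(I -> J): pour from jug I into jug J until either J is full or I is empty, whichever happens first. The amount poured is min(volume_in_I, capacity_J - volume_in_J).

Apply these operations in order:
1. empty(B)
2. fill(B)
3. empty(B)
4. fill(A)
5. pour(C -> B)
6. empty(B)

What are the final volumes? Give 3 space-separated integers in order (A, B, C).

Step 1: empty(B) -> (A=0 B=0 C=2)
Step 2: fill(B) -> (A=0 B=5 C=2)
Step 3: empty(B) -> (A=0 B=0 C=2)
Step 4: fill(A) -> (A=3 B=0 C=2)
Step 5: pour(C -> B) -> (A=3 B=2 C=0)
Step 6: empty(B) -> (A=3 B=0 C=0)

Answer: 3 0 0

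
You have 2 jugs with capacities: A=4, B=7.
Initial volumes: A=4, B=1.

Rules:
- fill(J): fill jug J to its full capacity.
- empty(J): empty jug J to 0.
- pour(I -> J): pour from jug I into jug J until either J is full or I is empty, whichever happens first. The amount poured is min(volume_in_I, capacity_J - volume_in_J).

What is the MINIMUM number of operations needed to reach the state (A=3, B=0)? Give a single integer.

BFS from (A=4, B=1). One shortest path:
  1. empty(A) -> (A=0 B=1)
  2. fill(B) -> (A=0 B=7)
  3. pour(B -> A) -> (A=4 B=3)
  4. empty(A) -> (A=0 B=3)
  5. pour(B -> A) -> (A=3 B=0)
Reached target in 5 moves.

Answer: 5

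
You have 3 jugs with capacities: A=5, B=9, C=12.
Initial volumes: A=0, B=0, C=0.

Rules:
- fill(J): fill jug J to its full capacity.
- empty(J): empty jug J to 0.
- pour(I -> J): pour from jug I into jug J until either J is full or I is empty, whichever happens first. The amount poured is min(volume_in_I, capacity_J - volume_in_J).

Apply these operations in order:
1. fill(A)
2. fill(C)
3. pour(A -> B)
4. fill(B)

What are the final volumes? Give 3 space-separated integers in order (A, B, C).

Step 1: fill(A) -> (A=5 B=0 C=0)
Step 2: fill(C) -> (A=5 B=0 C=12)
Step 3: pour(A -> B) -> (A=0 B=5 C=12)
Step 4: fill(B) -> (A=0 B=9 C=12)

Answer: 0 9 12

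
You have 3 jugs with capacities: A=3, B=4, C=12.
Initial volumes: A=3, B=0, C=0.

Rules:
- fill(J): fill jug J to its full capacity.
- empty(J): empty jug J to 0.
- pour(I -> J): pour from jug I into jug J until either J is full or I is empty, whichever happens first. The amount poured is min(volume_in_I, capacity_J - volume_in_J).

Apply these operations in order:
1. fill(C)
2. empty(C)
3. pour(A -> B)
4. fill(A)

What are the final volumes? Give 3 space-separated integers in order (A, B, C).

Step 1: fill(C) -> (A=3 B=0 C=12)
Step 2: empty(C) -> (A=3 B=0 C=0)
Step 3: pour(A -> B) -> (A=0 B=3 C=0)
Step 4: fill(A) -> (A=3 B=3 C=0)

Answer: 3 3 0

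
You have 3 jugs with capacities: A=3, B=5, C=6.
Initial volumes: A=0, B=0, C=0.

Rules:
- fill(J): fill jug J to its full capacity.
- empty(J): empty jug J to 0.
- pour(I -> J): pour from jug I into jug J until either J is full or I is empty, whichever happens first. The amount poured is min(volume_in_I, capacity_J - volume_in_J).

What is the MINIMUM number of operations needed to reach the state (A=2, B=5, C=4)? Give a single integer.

Answer: 6

Derivation:
BFS from (A=0, B=0, C=0). One shortest path:
  1. fill(C) -> (A=0 B=0 C=6)
  2. pour(C -> B) -> (A=0 B=5 C=1)
  3. pour(B -> A) -> (A=3 B=2 C=1)
  4. pour(A -> C) -> (A=0 B=2 C=4)
  5. pour(B -> A) -> (A=2 B=0 C=4)
  6. fill(B) -> (A=2 B=5 C=4)
Reached target in 6 moves.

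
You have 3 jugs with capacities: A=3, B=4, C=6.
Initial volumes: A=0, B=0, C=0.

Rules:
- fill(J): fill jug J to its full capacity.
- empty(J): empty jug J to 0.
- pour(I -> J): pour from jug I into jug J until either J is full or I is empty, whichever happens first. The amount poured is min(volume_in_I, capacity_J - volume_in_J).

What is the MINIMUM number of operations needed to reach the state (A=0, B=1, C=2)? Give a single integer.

BFS from (A=0, B=0, C=0). One shortest path:
  1. fill(C) -> (A=0 B=0 C=6)
  2. pour(C -> B) -> (A=0 B=4 C=2)
  3. pour(B -> A) -> (A=3 B=1 C=2)
  4. empty(A) -> (A=0 B=1 C=2)
Reached target in 4 moves.

Answer: 4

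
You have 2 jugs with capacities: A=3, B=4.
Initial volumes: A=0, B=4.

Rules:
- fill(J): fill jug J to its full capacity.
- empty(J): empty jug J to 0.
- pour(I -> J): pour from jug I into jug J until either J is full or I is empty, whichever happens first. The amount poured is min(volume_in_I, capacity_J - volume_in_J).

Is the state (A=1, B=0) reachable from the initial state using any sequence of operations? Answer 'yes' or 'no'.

Answer: yes

Derivation:
BFS from (A=0, B=4):
  1. pour(B -> A) -> (A=3 B=1)
  2. empty(A) -> (A=0 B=1)
  3. pour(B -> A) -> (A=1 B=0)
Target reached → yes.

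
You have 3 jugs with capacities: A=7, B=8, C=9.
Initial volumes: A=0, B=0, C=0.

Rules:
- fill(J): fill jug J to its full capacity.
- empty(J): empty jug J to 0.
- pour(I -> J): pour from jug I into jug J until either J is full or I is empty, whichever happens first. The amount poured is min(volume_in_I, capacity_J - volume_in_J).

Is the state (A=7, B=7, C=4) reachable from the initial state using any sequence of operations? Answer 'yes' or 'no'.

BFS from (A=0, B=0, C=0):
  1. fill(C) -> (A=0 B=0 C=9)
  2. pour(C -> A) -> (A=7 B=0 C=2)
  3. pour(A -> B) -> (A=0 B=7 C=2)
  4. pour(C -> A) -> (A=2 B=7 C=0)
  5. fill(C) -> (A=2 B=7 C=9)
  6. pour(C -> A) -> (A=7 B=7 C=4)
Target reached → yes.

Answer: yes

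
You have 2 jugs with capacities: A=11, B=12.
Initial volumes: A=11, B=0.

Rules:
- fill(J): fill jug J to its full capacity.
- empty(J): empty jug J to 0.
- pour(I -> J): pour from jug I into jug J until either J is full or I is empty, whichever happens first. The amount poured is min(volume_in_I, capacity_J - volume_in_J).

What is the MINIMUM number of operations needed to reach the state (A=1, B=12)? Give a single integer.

BFS from (A=11, B=0). One shortest path:
  1. empty(A) -> (A=0 B=0)
  2. fill(B) -> (A=0 B=12)
  3. pour(B -> A) -> (A=11 B=1)
  4. empty(A) -> (A=0 B=1)
  5. pour(B -> A) -> (A=1 B=0)
  6. fill(B) -> (A=1 B=12)
Reached target in 6 moves.

Answer: 6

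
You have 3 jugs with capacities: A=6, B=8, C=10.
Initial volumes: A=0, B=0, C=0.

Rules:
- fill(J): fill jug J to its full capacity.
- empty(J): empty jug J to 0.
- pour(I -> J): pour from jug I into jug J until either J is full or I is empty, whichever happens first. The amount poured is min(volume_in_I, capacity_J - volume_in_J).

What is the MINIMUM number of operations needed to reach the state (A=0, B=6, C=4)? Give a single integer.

BFS from (A=0, B=0, C=0). One shortest path:
  1. fill(C) -> (A=0 B=0 C=10)
  2. pour(C -> A) -> (A=6 B=0 C=4)
  3. pour(A -> B) -> (A=0 B=6 C=4)
Reached target in 3 moves.

Answer: 3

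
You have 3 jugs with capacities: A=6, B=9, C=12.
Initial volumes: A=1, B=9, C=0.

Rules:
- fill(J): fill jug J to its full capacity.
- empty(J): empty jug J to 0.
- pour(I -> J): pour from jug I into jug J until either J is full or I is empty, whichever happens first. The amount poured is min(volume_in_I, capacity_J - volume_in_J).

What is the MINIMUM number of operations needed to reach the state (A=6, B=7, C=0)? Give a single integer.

BFS from (A=1, B=9, C=0). One shortest path:
  1. empty(B) -> (A=1 B=0 C=0)
  2. fill(C) -> (A=1 B=0 C=12)
  3. pour(C -> A) -> (A=6 B=0 C=7)
  4. pour(C -> B) -> (A=6 B=7 C=0)
Reached target in 4 moves.

Answer: 4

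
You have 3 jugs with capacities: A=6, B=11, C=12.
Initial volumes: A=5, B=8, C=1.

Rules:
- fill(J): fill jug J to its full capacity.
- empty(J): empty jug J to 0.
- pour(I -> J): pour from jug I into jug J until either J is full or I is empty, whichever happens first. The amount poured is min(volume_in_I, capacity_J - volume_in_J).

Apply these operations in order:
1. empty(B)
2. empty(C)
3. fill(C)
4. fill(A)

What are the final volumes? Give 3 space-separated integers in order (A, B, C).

Answer: 6 0 12

Derivation:
Step 1: empty(B) -> (A=5 B=0 C=1)
Step 2: empty(C) -> (A=5 B=0 C=0)
Step 3: fill(C) -> (A=5 B=0 C=12)
Step 4: fill(A) -> (A=6 B=0 C=12)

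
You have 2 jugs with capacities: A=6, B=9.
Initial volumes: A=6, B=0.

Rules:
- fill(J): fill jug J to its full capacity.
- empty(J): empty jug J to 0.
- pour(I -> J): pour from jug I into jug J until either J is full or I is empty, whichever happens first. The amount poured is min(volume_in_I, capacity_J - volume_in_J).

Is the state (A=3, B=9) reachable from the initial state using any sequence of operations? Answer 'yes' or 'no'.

BFS from (A=6, B=0):
  1. pour(A -> B) -> (A=0 B=6)
  2. fill(A) -> (A=6 B=6)
  3. pour(A -> B) -> (A=3 B=9)
Target reached → yes.

Answer: yes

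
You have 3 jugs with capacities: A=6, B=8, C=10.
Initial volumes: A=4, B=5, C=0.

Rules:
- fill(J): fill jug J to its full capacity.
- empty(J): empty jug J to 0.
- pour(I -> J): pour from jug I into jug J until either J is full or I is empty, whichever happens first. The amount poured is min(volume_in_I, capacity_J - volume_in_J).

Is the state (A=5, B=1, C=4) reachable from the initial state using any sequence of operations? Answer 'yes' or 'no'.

BFS explored all 284 reachable states.
Reachable set includes: (0,0,0), (0,0,1), (0,0,2), (0,0,3), (0,0,4), (0,0,5), (0,0,6), (0,0,7), (0,0,8), (0,0,9), (0,0,10), (0,1,0) ...
Target (A=5, B=1, C=4) not in reachable set → no.

Answer: no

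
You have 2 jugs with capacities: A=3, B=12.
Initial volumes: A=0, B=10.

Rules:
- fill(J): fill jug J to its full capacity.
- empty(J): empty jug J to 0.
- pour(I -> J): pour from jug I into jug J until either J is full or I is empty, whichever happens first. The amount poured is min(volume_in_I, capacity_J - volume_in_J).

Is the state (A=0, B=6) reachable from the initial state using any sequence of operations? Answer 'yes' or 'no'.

BFS from (A=0, B=10):
  1. fill(A) -> (A=3 B=10)
  2. empty(B) -> (A=3 B=0)
  3. pour(A -> B) -> (A=0 B=3)
  4. fill(A) -> (A=3 B=3)
  5. pour(A -> B) -> (A=0 B=6)
Target reached → yes.

Answer: yes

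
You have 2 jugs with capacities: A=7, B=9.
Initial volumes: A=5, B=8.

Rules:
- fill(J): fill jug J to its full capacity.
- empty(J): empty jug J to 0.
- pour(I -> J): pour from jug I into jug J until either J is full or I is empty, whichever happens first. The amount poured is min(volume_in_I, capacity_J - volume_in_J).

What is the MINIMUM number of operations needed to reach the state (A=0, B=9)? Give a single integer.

Answer: 2

Derivation:
BFS from (A=5, B=8). One shortest path:
  1. empty(A) -> (A=0 B=8)
  2. fill(B) -> (A=0 B=9)
Reached target in 2 moves.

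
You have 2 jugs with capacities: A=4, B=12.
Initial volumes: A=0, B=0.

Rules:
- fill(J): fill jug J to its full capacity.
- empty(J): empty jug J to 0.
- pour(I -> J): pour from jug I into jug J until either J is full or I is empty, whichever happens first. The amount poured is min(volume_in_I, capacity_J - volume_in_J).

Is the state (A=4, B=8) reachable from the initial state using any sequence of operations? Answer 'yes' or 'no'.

BFS from (A=0, B=0):
  1. fill(B) -> (A=0 B=12)
  2. pour(B -> A) -> (A=4 B=8)
Target reached → yes.

Answer: yes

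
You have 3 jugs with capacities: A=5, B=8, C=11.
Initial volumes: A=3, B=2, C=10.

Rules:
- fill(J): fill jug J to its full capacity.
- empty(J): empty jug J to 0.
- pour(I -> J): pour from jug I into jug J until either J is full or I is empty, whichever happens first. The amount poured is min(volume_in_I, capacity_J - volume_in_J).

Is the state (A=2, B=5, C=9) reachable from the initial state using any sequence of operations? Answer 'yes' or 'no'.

BFS explored all 369 reachable states.
Reachable set includes: (0,0,0), (0,0,1), (0,0,2), (0,0,3), (0,0,4), (0,0,5), (0,0,6), (0,0,7), (0,0,8), (0,0,9), (0,0,10), (0,0,11) ...
Target (A=2, B=5, C=9) not in reachable set → no.

Answer: no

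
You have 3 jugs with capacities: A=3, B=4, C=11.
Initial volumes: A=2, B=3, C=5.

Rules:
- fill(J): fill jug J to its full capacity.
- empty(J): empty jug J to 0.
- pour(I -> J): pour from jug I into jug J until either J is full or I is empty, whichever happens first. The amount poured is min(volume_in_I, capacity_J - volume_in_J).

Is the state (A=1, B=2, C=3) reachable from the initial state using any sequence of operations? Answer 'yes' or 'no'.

Answer: no

Derivation:
BFS explored all 181 reachable states.
Reachable set includes: (0,0,0), (0,0,1), (0,0,2), (0,0,3), (0,0,4), (0,0,5), (0,0,6), (0,0,7), (0,0,8), (0,0,9), (0,0,10), (0,0,11) ...
Target (A=1, B=2, C=3) not in reachable set → no.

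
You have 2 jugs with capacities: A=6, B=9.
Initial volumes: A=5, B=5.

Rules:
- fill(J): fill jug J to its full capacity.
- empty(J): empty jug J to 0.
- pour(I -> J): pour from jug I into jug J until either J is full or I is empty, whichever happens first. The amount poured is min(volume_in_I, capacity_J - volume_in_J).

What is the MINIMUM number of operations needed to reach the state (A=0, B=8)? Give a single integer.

Answer: 3

Derivation:
BFS from (A=5, B=5). One shortest path:
  1. fill(B) -> (A=5 B=9)
  2. pour(B -> A) -> (A=6 B=8)
  3. empty(A) -> (A=0 B=8)
Reached target in 3 moves.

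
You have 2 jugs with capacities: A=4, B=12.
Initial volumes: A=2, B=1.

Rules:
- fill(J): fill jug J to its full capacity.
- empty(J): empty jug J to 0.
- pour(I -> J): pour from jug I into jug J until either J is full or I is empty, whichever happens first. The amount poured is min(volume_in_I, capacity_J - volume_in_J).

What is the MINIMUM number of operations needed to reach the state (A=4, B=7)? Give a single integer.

BFS from (A=2, B=1). One shortest path:
  1. pour(A -> B) -> (A=0 B=3)
  2. fill(A) -> (A=4 B=3)
  3. pour(A -> B) -> (A=0 B=7)
  4. fill(A) -> (A=4 B=7)
Reached target in 4 moves.

Answer: 4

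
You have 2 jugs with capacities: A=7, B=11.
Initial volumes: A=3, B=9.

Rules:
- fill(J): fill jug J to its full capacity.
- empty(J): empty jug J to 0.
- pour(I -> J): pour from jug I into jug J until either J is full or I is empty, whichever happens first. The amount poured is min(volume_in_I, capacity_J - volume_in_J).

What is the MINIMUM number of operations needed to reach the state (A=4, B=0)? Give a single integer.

BFS from (A=3, B=9). One shortest path:
  1. empty(A) -> (A=0 B=9)
  2. fill(B) -> (A=0 B=11)
  3. pour(B -> A) -> (A=7 B=4)
  4. empty(A) -> (A=0 B=4)
  5. pour(B -> A) -> (A=4 B=0)
Reached target in 5 moves.

Answer: 5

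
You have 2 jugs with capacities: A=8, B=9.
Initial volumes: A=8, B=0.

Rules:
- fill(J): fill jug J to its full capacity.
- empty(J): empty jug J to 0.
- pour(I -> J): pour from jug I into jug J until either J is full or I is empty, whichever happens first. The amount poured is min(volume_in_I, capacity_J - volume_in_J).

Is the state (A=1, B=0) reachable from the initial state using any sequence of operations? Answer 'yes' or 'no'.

BFS from (A=8, B=0):
  1. empty(A) -> (A=0 B=0)
  2. fill(B) -> (A=0 B=9)
  3. pour(B -> A) -> (A=8 B=1)
  4. empty(A) -> (A=0 B=1)
  5. pour(B -> A) -> (A=1 B=0)
Target reached → yes.

Answer: yes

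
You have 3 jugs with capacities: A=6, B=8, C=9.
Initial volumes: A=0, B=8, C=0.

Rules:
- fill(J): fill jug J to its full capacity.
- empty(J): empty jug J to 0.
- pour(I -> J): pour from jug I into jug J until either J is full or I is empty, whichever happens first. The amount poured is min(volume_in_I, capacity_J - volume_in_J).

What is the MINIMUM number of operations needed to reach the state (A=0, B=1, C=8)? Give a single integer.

Answer: 6

Derivation:
BFS from (A=0, B=8, C=0). One shortest path:
  1. empty(B) -> (A=0 B=0 C=0)
  2. fill(C) -> (A=0 B=0 C=9)
  3. pour(C -> B) -> (A=0 B=8 C=1)
  4. pour(C -> A) -> (A=1 B=8 C=0)
  5. pour(B -> C) -> (A=1 B=0 C=8)
  6. pour(A -> B) -> (A=0 B=1 C=8)
Reached target in 6 moves.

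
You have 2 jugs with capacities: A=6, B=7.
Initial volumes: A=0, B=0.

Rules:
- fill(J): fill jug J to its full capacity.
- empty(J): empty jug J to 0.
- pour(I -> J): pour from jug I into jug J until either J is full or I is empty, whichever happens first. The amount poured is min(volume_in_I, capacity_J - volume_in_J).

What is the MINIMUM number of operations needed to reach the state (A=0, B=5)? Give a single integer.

Answer: 6

Derivation:
BFS from (A=0, B=0). One shortest path:
  1. fill(A) -> (A=6 B=0)
  2. pour(A -> B) -> (A=0 B=6)
  3. fill(A) -> (A=6 B=6)
  4. pour(A -> B) -> (A=5 B=7)
  5. empty(B) -> (A=5 B=0)
  6. pour(A -> B) -> (A=0 B=5)
Reached target in 6 moves.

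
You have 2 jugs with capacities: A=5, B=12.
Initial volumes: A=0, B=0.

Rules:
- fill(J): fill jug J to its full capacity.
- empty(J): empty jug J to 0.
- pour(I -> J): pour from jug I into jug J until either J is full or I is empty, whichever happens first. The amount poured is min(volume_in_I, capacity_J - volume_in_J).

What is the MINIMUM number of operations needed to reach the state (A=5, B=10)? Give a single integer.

Answer: 5

Derivation:
BFS from (A=0, B=0). One shortest path:
  1. fill(A) -> (A=5 B=0)
  2. pour(A -> B) -> (A=0 B=5)
  3. fill(A) -> (A=5 B=5)
  4. pour(A -> B) -> (A=0 B=10)
  5. fill(A) -> (A=5 B=10)
Reached target in 5 moves.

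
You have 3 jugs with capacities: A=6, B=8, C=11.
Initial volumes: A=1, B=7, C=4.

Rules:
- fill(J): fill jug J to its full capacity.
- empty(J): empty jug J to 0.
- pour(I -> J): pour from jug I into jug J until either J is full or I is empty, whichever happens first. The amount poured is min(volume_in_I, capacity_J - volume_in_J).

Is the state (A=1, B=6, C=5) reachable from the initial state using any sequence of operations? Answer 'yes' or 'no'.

Answer: no

Derivation:
BFS explored all 407 reachable states.
Reachable set includes: (0,0,0), (0,0,1), (0,0,2), (0,0,3), (0,0,4), (0,0,5), (0,0,6), (0,0,7), (0,0,8), (0,0,9), (0,0,10), (0,0,11) ...
Target (A=1, B=6, C=5) not in reachable set → no.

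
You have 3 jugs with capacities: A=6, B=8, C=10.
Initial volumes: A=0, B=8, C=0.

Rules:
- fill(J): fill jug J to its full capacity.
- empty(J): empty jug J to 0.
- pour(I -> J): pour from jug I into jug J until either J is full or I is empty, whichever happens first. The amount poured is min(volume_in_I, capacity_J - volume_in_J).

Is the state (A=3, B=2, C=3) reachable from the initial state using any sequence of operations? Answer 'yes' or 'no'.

Answer: no

Derivation:
BFS explored all 96 reachable states.
Reachable set includes: (0,0,0), (0,0,2), (0,0,4), (0,0,6), (0,0,8), (0,0,10), (0,2,0), (0,2,2), (0,2,4), (0,2,6), (0,2,8), (0,2,10) ...
Target (A=3, B=2, C=3) not in reachable set → no.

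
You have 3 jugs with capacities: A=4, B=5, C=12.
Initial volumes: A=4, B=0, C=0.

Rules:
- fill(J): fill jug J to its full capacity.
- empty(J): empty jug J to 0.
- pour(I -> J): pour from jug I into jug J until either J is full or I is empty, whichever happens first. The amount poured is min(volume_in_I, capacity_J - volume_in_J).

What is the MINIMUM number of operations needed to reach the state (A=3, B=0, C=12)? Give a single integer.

BFS from (A=4, B=0, C=0). One shortest path:
  1. fill(C) -> (A=4 B=0 C=12)
  2. pour(A -> B) -> (A=0 B=4 C=12)
  3. fill(A) -> (A=4 B=4 C=12)
  4. pour(A -> B) -> (A=3 B=5 C=12)
  5. empty(B) -> (A=3 B=0 C=12)
Reached target in 5 moves.

Answer: 5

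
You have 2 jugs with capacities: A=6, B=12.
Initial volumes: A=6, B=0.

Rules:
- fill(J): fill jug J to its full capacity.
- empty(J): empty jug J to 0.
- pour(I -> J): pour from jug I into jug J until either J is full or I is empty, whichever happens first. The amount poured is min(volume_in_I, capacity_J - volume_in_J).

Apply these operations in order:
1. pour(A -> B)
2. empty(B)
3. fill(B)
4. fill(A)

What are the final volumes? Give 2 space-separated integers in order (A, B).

Step 1: pour(A -> B) -> (A=0 B=6)
Step 2: empty(B) -> (A=0 B=0)
Step 3: fill(B) -> (A=0 B=12)
Step 4: fill(A) -> (A=6 B=12)

Answer: 6 12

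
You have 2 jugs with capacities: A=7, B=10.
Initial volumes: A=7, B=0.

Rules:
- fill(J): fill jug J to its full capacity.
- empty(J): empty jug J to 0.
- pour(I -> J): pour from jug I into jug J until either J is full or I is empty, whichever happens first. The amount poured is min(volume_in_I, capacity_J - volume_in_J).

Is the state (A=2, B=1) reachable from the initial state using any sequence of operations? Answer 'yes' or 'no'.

BFS explored all 34 reachable states.
Reachable set includes: (0,0), (0,1), (0,2), (0,3), (0,4), (0,5), (0,6), (0,7), (0,8), (0,9), (0,10), (1,0) ...
Target (A=2, B=1) not in reachable set → no.

Answer: no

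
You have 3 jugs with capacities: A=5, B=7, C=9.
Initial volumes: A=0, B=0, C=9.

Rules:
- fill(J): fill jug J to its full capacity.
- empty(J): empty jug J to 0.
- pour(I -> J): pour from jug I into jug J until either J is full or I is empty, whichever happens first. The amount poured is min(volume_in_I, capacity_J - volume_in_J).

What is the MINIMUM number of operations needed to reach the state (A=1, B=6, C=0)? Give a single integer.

BFS from (A=0, B=0, C=9). One shortest path:
  1. pour(C -> A) -> (A=5 B=0 C=4)
  2. pour(A -> B) -> (A=0 B=5 C=4)
  3. pour(C -> A) -> (A=4 B=5 C=0)
  4. pour(B -> C) -> (A=4 B=0 C=5)
  5. fill(B) -> (A=4 B=7 C=5)
  6. pour(B -> A) -> (A=5 B=6 C=5)
  7. pour(A -> C) -> (A=1 B=6 C=9)
  8. empty(C) -> (A=1 B=6 C=0)
Reached target in 8 moves.

Answer: 8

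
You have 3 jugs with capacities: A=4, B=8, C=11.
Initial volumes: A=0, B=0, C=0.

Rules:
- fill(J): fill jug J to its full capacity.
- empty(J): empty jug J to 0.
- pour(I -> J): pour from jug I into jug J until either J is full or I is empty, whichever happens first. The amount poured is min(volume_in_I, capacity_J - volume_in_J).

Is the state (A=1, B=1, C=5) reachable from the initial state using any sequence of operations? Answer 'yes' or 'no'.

Answer: no

Derivation:
BFS explored all 330 reachable states.
Reachable set includes: (0,0,0), (0,0,1), (0,0,2), (0,0,3), (0,0,4), (0,0,5), (0,0,6), (0,0,7), (0,0,8), (0,0,9), (0,0,10), (0,0,11) ...
Target (A=1, B=1, C=5) not in reachable set → no.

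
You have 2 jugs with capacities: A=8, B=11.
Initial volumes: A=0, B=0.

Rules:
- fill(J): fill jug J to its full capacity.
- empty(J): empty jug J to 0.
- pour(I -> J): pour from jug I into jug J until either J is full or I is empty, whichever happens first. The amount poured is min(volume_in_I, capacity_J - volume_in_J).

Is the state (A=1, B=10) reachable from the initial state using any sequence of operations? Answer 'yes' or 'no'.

BFS explored all 38 reachable states.
Reachable set includes: (0,0), (0,1), (0,2), (0,3), (0,4), (0,5), (0,6), (0,7), (0,8), (0,9), (0,10), (0,11) ...
Target (A=1, B=10) not in reachable set → no.

Answer: no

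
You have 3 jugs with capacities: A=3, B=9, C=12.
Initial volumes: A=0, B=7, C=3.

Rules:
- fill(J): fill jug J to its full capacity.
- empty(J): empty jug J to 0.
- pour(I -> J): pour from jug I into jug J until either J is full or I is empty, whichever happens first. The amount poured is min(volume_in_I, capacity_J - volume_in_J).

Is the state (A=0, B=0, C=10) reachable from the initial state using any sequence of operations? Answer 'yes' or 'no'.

BFS from (A=0, B=7, C=3):
  1. pour(B -> C) -> (A=0 B=0 C=10)
Target reached → yes.

Answer: yes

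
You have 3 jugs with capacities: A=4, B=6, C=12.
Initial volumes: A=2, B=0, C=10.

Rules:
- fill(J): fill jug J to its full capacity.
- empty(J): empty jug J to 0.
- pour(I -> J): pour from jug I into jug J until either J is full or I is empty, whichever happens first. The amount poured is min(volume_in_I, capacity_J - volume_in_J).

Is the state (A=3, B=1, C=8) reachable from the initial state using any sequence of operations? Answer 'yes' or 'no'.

BFS explored all 74 reachable states.
Reachable set includes: (0,0,0), (0,0,2), (0,0,4), (0,0,6), (0,0,8), (0,0,10), (0,0,12), (0,2,0), (0,2,2), (0,2,4), (0,2,6), (0,2,8) ...
Target (A=3, B=1, C=8) not in reachable set → no.

Answer: no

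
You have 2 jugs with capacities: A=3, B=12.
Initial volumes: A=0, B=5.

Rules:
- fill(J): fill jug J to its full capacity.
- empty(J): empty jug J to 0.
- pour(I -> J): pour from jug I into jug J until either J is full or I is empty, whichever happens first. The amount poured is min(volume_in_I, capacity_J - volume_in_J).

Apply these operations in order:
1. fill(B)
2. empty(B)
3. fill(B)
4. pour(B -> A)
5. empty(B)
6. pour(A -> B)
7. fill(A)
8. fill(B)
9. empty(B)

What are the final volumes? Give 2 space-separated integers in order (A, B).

Step 1: fill(B) -> (A=0 B=12)
Step 2: empty(B) -> (A=0 B=0)
Step 3: fill(B) -> (A=0 B=12)
Step 4: pour(B -> A) -> (A=3 B=9)
Step 5: empty(B) -> (A=3 B=0)
Step 6: pour(A -> B) -> (A=0 B=3)
Step 7: fill(A) -> (A=3 B=3)
Step 8: fill(B) -> (A=3 B=12)
Step 9: empty(B) -> (A=3 B=0)

Answer: 3 0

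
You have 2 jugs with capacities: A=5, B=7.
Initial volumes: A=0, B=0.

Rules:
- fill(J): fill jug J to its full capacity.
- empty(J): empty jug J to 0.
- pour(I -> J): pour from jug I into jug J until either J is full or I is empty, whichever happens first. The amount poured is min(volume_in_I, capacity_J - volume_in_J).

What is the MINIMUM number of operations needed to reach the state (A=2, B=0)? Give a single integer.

BFS from (A=0, B=0). One shortest path:
  1. fill(B) -> (A=0 B=7)
  2. pour(B -> A) -> (A=5 B=2)
  3. empty(A) -> (A=0 B=2)
  4. pour(B -> A) -> (A=2 B=0)
Reached target in 4 moves.

Answer: 4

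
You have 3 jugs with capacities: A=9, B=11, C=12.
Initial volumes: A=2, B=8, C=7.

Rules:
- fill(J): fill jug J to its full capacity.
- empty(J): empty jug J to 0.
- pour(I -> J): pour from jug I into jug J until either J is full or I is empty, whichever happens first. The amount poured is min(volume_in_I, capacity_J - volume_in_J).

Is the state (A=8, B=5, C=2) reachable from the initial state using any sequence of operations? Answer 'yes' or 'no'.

Answer: no

Derivation:
BFS explored all 681 reachable states.
Reachable set includes: (0,0,0), (0,0,1), (0,0,2), (0,0,3), (0,0,4), (0,0,5), (0,0,6), (0,0,7), (0,0,8), (0,0,9), (0,0,10), (0,0,11) ...
Target (A=8, B=5, C=2) not in reachable set → no.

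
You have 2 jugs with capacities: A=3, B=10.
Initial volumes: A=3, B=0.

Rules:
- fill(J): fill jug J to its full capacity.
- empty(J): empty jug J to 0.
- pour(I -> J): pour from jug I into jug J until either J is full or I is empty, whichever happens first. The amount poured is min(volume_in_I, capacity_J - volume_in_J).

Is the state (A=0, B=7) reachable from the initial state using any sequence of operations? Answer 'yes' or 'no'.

BFS from (A=3, B=0):
  1. empty(A) -> (A=0 B=0)
  2. fill(B) -> (A=0 B=10)
  3. pour(B -> A) -> (A=3 B=7)
  4. empty(A) -> (A=0 B=7)
Target reached → yes.

Answer: yes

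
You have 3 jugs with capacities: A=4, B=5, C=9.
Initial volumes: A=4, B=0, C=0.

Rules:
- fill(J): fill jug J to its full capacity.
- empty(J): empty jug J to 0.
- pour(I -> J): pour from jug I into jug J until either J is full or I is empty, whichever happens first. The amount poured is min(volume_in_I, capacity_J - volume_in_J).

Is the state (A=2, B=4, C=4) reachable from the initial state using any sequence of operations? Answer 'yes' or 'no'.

BFS explored all 204 reachable states.
Reachable set includes: (0,0,0), (0,0,1), (0,0,2), (0,0,3), (0,0,4), (0,0,5), (0,0,6), (0,0,7), (0,0,8), (0,0,9), (0,1,0), (0,1,1) ...
Target (A=2, B=4, C=4) not in reachable set → no.

Answer: no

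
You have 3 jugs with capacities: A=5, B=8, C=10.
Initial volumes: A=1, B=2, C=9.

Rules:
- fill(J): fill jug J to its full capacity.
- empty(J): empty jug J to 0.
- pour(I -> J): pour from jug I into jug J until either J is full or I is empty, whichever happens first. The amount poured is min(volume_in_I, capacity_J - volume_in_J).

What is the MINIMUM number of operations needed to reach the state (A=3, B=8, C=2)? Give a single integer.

Answer: 3

Derivation:
BFS from (A=1, B=2, C=9). One shortest path:
  1. fill(C) -> (A=1 B=2 C=10)
  2. pour(B -> A) -> (A=3 B=0 C=10)
  3. pour(C -> B) -> (A=3 B=8 C=2)
Reached target in 3 moves.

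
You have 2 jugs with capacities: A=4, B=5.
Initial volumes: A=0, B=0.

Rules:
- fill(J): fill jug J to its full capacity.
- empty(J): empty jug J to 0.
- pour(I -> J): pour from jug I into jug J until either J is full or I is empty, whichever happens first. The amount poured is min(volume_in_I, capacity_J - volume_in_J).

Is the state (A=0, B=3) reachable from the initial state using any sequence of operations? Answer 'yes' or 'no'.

BFS from (A=0, B=0):
  1. fill(A) -> (A=4 B=0)
  2. pour(A -> B) -> (A=0 B=4)
  3. fill(A) -> (A=4 B=4)
  4. pour(A -> B) -> (A=3 B=5)
  5. empty(B) -> (A=3 B=0)
  6. pour(A -> B) -> (A=0 B=3)
Target reached → yes.

Answer: yes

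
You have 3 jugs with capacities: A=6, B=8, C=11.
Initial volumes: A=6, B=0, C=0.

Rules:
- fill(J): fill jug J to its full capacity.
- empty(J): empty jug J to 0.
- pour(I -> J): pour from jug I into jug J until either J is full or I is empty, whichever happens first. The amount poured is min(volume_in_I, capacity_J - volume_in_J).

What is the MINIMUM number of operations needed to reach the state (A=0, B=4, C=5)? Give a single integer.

BFS from (A=6, B=0, C=0). One shortest path:
  1. fill(C) -> (A=6 B=0 C=11)
  2. pour(A -> B) -> (A=0 B=6 C=11)
  3. pour(C -> A) -> (A=6 B=6 C=5)
  4. pour(A -> B) -> (A=4 B=8 C=5)
  5. empty(B) -> (A=4 B=0 C=5)
  6. pour(A -> B) -> (A=0 B=4 C=5)
Reached target in 6 moves.

Answer: 6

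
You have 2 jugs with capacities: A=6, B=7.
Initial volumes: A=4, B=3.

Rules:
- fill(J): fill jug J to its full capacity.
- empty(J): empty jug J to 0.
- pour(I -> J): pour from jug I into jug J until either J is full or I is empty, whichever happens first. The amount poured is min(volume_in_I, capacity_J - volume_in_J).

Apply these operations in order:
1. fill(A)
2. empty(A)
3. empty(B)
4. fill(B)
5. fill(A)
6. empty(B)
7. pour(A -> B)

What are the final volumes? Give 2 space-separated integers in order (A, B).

Answer: 0 6

Derivation:
Step 1: fill(A) -> (A=6 B=3)
Step 2: empty(A) -> (A=0 B=3)
Step 3: empty(B) -> (A=0 B=0)
Step 4: fill(B) -> (A=0 B=7)
Step 5: fill(A) -> (A=6 B=7)
Step 6: empty(B) -> (A=6 B=0)
Step 7: pour(A -> B) -> (A=0 B=6)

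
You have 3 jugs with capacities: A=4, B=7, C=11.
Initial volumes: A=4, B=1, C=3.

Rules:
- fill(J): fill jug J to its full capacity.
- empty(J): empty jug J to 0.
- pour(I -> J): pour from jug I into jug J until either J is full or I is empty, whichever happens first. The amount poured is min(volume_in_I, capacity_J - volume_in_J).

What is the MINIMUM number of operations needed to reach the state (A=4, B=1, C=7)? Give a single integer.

Answer: 2

Derivation:
BFS from (A=4, B=1, C=3). One shortest path:
  1. pour(A -> C) -> (A=0 B=1 C=7)
  2. fill(A) -> (A=4 B=1 C=7)
Reached target in 2 moves.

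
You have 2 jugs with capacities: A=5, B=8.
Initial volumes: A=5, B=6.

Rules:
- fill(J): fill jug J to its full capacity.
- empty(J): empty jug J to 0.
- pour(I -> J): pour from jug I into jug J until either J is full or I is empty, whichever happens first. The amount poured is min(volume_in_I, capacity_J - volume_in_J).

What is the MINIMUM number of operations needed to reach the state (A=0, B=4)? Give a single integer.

Answer: 7

Derivation:
BFS from (A=5, B=6). One shortest path:
  1. empty(A) -> (A=0 B=6)
  2. pour(B -> A) -> (A=5 B=1)
  3. empty(A) -> (A=0 B=1)
  4. pour(B -> A) -> (A=1 B=0)
  5. fill(B) -> (A=1 B=8)
  6. pour(B -> A) -> (A=5 B=4)
  7. empty(A) -> (A=0 B=4)
Reached target in 7 moves.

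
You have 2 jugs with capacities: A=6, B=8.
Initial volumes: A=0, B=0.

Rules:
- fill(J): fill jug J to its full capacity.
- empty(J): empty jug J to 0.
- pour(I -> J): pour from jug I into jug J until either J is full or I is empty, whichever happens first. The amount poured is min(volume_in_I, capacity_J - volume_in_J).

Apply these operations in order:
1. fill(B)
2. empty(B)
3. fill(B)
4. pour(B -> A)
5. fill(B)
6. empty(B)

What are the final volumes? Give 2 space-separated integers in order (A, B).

Answer: 6 0

Derivation:
Step 1: fill(B) -> (A=0 B=8)
Step 2: empty(B) -> (A=0 B=0)
Step 3: fill(B) -> (A=0 B=8)
Step 4: pour(B -> A) -> (A=6 B=2)
Step 5: fill(B) -> (A=6 B=8)
Step 6: empty(B) -> (A=6 B=0)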